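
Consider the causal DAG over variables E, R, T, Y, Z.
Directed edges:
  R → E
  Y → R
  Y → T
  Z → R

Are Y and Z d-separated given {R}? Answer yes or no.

Bayes-Ball from Y | {R} reaches {T,Z}.
Z ∈ reach(Y|{R}) ⇒ Y ⊥̸ Z | {R}.

No — Y and Z are d-connected given {R}.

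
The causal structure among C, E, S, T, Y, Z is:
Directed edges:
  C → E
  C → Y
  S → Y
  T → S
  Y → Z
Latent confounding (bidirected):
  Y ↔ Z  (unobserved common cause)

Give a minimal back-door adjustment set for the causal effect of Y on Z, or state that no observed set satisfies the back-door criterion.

desc(Y)\{Y}={Z}; candidates ⊆ {C,E,S,T}.
Y↔Z: latent back-door arc(s) into Y.
size 0: {}; under {} Y still reaches {C,E,S,T,Z} ∋ Z.
size 1: {C}, {E}, {S} …(+1); under {C} Y still reaches {S,T,Z} ∋ Z.
size 2: {C,E}, {C,S}, {C,T} …(+3); under {C,E} Y still reaches {S,T,Z} ∋ Z.
Y↔Z cannot be blocked by any observed set — no back-door set.

Y→Z: no observed back-door set.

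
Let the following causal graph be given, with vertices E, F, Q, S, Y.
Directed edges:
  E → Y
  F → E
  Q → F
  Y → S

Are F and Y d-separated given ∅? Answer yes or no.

Bayes-Ball from F | ∅ reaches {E,Q,S,Y}.
Y ∈ reach(F|∅) ⇒ F ⊥̸ Y | ∅.

No — F and Y are d-connected given ∅.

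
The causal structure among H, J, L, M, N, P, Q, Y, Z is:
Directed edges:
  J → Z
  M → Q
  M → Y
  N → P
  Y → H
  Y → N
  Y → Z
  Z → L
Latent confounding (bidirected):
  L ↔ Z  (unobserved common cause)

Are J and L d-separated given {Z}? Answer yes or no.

No — J and L are d-connected given {Z}.

Bayes-Ball from J | {Z} reaches {H,L,M,N,P,Q,Y}.
L ∈ reach(J|{Z}) ⇒ J ⊥̸ L | {Z}.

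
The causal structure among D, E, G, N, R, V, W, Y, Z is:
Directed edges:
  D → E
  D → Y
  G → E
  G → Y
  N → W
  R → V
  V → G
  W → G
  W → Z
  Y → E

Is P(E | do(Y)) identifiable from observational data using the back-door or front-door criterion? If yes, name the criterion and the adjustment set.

desc(Y)\{Y}={E}; candidates ⊆ {D,G,N,R,V,W,Z}.
size 0: {}; under {} Y still reaches {D,E,G,N,R,V,W,Z} ∋ E.
size 1: {D}, {G}, {N} …(+4); under {D} Y still reaches {E,G,N,R,V,W,Z} ∋ E.
{D,G}: Y⊥E given {D,G} in G with Y→· removed — back-door holds.
P(E|do(Y)) = Σ_{D,G} P(E|Y,D,G)·P(D,G).

P(E|do(Y)): backdoor, adjust for {D, G}.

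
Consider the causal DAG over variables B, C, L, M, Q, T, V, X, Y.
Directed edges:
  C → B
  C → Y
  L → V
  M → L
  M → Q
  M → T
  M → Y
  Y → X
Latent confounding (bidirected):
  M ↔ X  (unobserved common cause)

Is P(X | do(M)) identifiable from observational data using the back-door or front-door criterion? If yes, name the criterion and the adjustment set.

P(X|do(M)): frontdoor, adjust for {Y}.

desc(M)\{M}={L,Q,T,V,X,Y}; candidates ⊆ {B,C}.
M↔X: latent back-door arc(s) into M.
size 0: {}; under {} M still reaches {X} ∋ X.
size 1: {B}, {C}; under {B} M still reaches {X} ∋ X.
size 2: {B,C}; under {B,C} M still reaches {X} ∋ X.
M↔X cannot be blocked by any observed set — no back-door set.
{Y}: (i) intercepts every directed M→X path; (ii) no back-door M→{Y}; (iii) {M} blocks every back-door {Y}→X. Front-door holds.
P(X|do(M)) = Σ_{Y} P(Y|M) Σ_{M'} P(X|Y,M')P(M').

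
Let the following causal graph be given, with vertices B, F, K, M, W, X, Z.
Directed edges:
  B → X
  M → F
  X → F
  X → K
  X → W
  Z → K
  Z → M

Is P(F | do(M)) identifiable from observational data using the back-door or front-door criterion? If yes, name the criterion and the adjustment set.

desc(M)\{M}={F}; candidates ⊆ {B,K,W,X,Z}.
∅: M⊥F given ∅ in G with M→· removed — back-door holds.
P(F|do(M)) = P(F|M) — no adjustment needed.

P(F|do(M)): backdoor, adjust for ∅.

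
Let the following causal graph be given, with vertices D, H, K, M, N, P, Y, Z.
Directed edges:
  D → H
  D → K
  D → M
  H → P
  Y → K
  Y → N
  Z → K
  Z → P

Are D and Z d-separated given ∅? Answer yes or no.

Yes — D ⊥ Z | ∅.

Bayes-Ball from D | ∅ reaches {H,K,M,P}.
Z ∉ reach(D|∅) ⇒ D ⊥ Z | ∅.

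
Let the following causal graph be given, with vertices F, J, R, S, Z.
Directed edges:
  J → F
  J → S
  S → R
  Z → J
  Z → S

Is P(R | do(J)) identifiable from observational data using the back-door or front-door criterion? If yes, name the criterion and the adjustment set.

desc(J)\{J}={F,R,S}; candidates ⊆ {Z}.
size 0: {}; under {} J still reaches {R,S,Z} ∋ R.
{Z}: J⊥R given {Z} in G with J→· removed — back-door holds.
P(R|do(J)) = Σ_{Z} P(R|J,Z)·P(Z).

P(R|do(J)): backdoor, adjust for {Z}.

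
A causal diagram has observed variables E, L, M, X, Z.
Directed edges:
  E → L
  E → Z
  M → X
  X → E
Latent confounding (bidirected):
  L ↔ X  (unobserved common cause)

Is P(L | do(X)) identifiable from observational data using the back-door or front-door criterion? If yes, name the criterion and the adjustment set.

desc(X)\{X}={E,L,Z}; candidates ⊆ {M}.
X↔L: latent back-door arc(s) into X.
size 0: {}; under {} X still reaches {L,M} ∋ L.
size 1: {M}; under {M} X still reaches {L} ∋ L.
X↔L cannot be blocked by any observed set — no back-door set.
{E}: (i) intercepts every directed X→L path; (ii) no back-door X→{E}; (iii) {X} blocks every back-door {E}→L. Front-door holds.
P(L|do(X)) = Σ_{E} P(E|X) Σ_{X'} P(L|E,X')P(X').

P(L|do(X)): frontdoor, adjust for {E}.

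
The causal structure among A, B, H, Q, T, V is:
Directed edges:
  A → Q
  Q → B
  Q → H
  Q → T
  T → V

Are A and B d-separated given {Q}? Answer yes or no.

Bayes-Ball from A | {Q} reaches ∅.
B ∉ reach(A|{Q}) ⇒ A ⊥ B | {Q}.

Yes — A ⊥ B | {Q}.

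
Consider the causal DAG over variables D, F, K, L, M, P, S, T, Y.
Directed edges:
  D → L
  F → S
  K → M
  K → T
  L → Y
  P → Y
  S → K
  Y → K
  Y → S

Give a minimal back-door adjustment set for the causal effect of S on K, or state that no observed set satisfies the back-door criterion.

S→K: minimal back-door set {Y}.

desc(S)\{S}={K,M,T}; candidates ⊆ {D,F,L,P,Y}.
size 0: {}; under {} S still reaches {D,F,K,L,M,P,T,Y} ∋ K.
{Y}: S⊥K given {Y} in G with S→· removed — back-door holds.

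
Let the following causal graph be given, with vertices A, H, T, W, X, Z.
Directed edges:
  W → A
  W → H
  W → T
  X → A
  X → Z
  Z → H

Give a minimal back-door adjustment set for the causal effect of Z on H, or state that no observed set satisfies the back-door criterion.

Z→H: minimal back-door set ∅.

desc(Z)\{Z}={H}; candidates ⊆ {A,T,W,X}.
∅: Z⊥H given ∅ in G with Z→· removed — back-door holds.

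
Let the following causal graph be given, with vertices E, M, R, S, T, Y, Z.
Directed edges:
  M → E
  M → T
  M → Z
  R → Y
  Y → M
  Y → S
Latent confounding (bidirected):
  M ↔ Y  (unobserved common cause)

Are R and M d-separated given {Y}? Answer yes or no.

Bayes-Ball from R | {Y} reaches {E,M,T,Z}.
M ∈ reach(R|{Y}) ⇒ R ⊥̸ M | {Y}.

No — R and M are d-connected given {Y}.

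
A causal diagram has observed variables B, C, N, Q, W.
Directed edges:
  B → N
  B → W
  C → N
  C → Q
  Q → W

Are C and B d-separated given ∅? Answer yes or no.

Bayes-Ball from C | ∅ reaches {N,Q,W}.
B ∉ reach(C|∅) ⇒ C ⊥ B | ∅.

Yes — C ⊥ B | ∅.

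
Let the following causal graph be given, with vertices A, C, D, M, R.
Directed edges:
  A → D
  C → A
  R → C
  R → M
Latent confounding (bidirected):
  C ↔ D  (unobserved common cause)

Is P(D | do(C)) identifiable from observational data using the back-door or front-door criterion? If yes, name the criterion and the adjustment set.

desc(C)\{C}={A,D}; candidates ⊆ {M,R}.
C↔D: latent back-door arc(s) into C.
size 0: {}; under {} C still reaches {D,M,R} ∋ D.
size 1: {M}, {R}; under {M} C still reaches {D,R} ∋ D.
size 2: {M,R}; under {M,R} C still reaches {D} ∋ D.
C↔D cannot be blocked by any observed set — no back-door set.
{A}: (i) intercepts every directed C→D path; (ii) no back-door C→{A}; (iii) {C} blocks every back-door {A}→D. Front-door holds.
P(D|do(C)) = Σ_{A} P(A|C) Σ_{C'} P(D|A,C')P(C').

P(D|do(C)): frontdoor, adjust for {A}.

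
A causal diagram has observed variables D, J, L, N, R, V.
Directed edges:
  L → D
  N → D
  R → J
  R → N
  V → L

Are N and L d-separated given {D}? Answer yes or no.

Bayes-Ball from N | {D} reaches {J,L,R,V}.
L ∈ reach(N|{D}) ⇒ N ⊥̸ L | {D}.

No — N and L are d-connected given {D}.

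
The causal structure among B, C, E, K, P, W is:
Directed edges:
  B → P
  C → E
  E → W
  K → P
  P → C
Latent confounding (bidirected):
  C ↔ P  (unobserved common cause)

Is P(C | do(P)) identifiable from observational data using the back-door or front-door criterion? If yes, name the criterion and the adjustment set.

desc(P)\{P}={C,E,W}; candidates ⊆ {B,K}.
P↔C: latent back-door arc(s) into P.
size 0: {}; under {} P still reaches {B,C,E,K,W} ∋ C.
size 1: {B}, {K}; under {B} P still reaches {C,E,K,W} ∋ C.
size 2: {B,K}; under {B,K} P still reaches {C,E,W} ∋ C.
P↔C cannot be blocked by any observed set — no back-door set.
No mediator lies on a directed P→…→C path.
Neither criterion identifies P(C|do(P)) in this graph.

P(C|do(P)): not identifiable (no BD/FD set).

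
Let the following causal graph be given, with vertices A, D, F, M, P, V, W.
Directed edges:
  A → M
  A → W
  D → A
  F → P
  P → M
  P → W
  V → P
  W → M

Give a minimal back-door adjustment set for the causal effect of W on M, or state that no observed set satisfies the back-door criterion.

W→M: minimal back-door set {A, P}.

desc(W)\{W}={M}; candidates ⊆ {A,D,F,P,V}.
size 0: {}; under {} W still reaches {A,D,F,M,P,V} ∋ M.
size 1: {A}, {D}, {F} …(+2); under {A} W still reaches {F,M,P,V} ∋ M.
{A,P}: W⊥M given {A,P} in G with W→· removed — back-door holds.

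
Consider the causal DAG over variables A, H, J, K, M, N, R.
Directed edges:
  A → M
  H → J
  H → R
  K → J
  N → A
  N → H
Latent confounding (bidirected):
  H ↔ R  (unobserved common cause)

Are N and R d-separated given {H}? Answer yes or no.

Bayes-Ball from N | {H} reaches {A,M,R}.
R ∈ reach(N|{H}) ⇒ N ⊥̸ R | {H}.

No — N and R are d-connected given {H}.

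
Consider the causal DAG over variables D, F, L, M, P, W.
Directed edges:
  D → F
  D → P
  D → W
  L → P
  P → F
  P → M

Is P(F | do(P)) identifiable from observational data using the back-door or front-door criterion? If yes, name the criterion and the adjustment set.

desc(P)\{P}={F,M}; candidates ⊆ {D,L,W}.
size 0: {}; under {} P still reaches {D,F,L,W} ∋ F.
{D}: P⊥F given {D} in G with P→· removed — back-door holds.
P(F|do(P)) = Σ_{D} P(F|P,D)·P(D).

P(F|do(P)): backdoor, adjust for {D}.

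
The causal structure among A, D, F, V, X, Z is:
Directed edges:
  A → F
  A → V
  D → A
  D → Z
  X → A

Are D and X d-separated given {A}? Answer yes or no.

No — D and X are d-connected given {A}.

Bayes-Ball from D | {A} reaches {X,Z}.
X ∈ reach(D|{A}) ⇒ D ⊥̸ X | {A}.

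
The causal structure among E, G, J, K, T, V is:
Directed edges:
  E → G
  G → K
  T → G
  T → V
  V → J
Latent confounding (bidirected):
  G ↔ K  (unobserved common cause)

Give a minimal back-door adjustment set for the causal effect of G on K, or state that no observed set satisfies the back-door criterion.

G→K: no observed back-door set.

desc(G)\{G}={K}; candidates ⊆ {E,J,T,V}.
G↔K: latent back-door arc(s) into G.
size 0: {}; under {} G still reaches {E,J,K,T,V} ∋ K.
size 1: {E}, {J}, {T} …(+1); under {E} G still reaches {J,K,T,V} ∋ K.
size 2: {E,J}, {E,T}, {E,V} …(+3); under {E,J} G still reaches {K,T,V} ∋ K.
G↔K cannot be blocked by any observed set — no back-door set.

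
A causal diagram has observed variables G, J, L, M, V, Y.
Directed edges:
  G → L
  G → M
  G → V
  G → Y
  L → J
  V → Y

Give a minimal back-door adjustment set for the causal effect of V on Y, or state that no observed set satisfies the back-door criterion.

desc(V)\{V}={Y}; candidates ⊆ {G,J,L,M}.
size 0: {}; under {} V still reaches {G,J,L,M,Y} ∋ Y.
{G}: V⊥Y given {G} in G with V→· removed — back-door holds.

V→Y: minimal back-door set {G}.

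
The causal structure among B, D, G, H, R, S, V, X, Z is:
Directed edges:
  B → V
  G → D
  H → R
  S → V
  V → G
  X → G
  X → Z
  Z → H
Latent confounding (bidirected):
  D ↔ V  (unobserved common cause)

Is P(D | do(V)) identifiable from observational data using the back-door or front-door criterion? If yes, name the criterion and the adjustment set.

desc(V)\{V}={D,G}; candidates ⊆ {B,H,R,S,X,Z}.
V↔D: latent back-door arc(s) into V.
size 0: {}; under {} V still reaches {B,D,S} ∋ D.
size 1: {B}, {H}, {R} …(+3); under {B} V still reaches {D,S} ∋ D.
size 2: {B,H}, {B,R}, {B,S} …(+12); under {B,H} V still reaches {D,S} ∋ D.
V↔D cannot be blocked by any observed set — no back-door set.
{G}: (i) intercepts every directed V→D path; (ii) no back-door V→{G}; (iii) {V} blocks every back-door {G}→D. Front-door holds.
P(D|do(V)) = Σ_{G} P(G|V) Σ_{V'} P(D|G,V')P(V').

P(D|do(V)): frontdoor, adjust for {G}.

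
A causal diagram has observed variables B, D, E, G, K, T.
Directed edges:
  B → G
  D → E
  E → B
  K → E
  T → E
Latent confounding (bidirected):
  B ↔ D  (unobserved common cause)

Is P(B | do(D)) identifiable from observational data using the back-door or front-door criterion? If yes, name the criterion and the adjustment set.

P(B|do(D)): frontdoor, adjust for {E}.

desc(D)\{D}={B,E,G}; candidates ⊆ {K,T}.
D↔B: latent back-door arc(s) into D.
size 0: {}; under {} D still reaches {B,G} ∋ B.
size 1: {K}, {T}; under {K} D still reaches {B,G} ∋ B.
size 2: {K,T}; under {K,T} D still reaches {B,G} ∋ B.
D↔B cannot be blocked by any observed set — no back-door set.
{E}: (i) intercepts every directed D→B path; (ii) no back-door D→{E}; (iii) {D} blocks every back-door {E}→B. Front-door holds.
P(B|do(D)) = Σ_{E} P(E|D) Σ_{D'} P(B|E,D')P(D').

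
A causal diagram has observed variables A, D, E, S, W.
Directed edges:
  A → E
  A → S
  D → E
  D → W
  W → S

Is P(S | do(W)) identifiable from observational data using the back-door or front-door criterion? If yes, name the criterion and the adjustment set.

desc(W)\{W}={S}; candidates ⊆ {A,D,E}.
∅: W⊥S given ∅ in G with W→· removed — back-door holds.
P(S|do(W)) = P(S|W) — no adjustment needed.

P(S|do(W)): backdoor, adjust for ∅.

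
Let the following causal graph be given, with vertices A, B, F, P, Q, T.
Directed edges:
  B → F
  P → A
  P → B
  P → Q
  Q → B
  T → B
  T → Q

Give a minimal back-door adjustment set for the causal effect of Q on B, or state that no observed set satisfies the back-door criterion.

desc(Q)\{Q}={B,F}; candidates ⊆ {A,P,T}.
size 0: {}; under {} Q still reaches {A,B,F,P,T} ∋ B.
size 1: {A}, {P}, {T}; under {A} Q still reaches {B,F,P,T} ∋ B.
{P,T}: Q⊥B given {P,T} in G with Q→· removed — back-door holds.

Q→B: minimal back-door set {P, T}.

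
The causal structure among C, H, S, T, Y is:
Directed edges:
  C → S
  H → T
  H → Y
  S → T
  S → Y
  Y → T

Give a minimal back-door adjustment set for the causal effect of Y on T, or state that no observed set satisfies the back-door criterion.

Y→T: minimal back-door set {H, S}.

desc(Y)\{Y}={T}; candidates ⊆ {C,H,S}.
size 0: {}; under {} Y still reaches {C,H,S,T} ∋ T.
size 1: {C}, {H}, {S}; under {C} Y still reaches {H,S,T} ∋ T.
{H,S}: Y⊥T given {H,S} in G with Y→· removed — back-door holds.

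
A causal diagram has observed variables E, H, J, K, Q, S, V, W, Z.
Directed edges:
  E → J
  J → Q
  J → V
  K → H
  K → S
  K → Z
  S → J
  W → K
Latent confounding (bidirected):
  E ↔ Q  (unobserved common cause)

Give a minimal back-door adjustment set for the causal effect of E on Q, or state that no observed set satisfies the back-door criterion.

E→Q: no observed back-door set.

desc(E)\{E}={J,Q,V}; candidates ⊆ {H,K,S,W,Z}.
E↔Q: latent back-door arc(s) into E.
size 0: {}; under {} E still reaches {Q} ∋ Q.
size 1: {H}, {K}, {S} …(+2); under {H} E still reaches {Q} ∋ Q.
size 2: {H,K}, {H,S}, {H,W} …(+7); under {H,K} E still reaches {Q} ∋ Q.
E↔Q cannot be blocked by any observed set — no back-door set.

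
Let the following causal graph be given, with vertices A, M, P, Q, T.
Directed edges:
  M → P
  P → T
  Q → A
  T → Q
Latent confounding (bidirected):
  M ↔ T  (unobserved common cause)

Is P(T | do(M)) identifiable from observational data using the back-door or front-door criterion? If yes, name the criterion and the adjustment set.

desc(M)\{M}={A,P,Q,T}; candidates ⊆ {—}.
M↔T: latent back-door arc(s) into M.
size 0: {}; under {} M still reaches {A,Q,T} ∋ T.
M↔T cannot be blocked by any observed set — no back-door set.
{P}: (i) intercepts every directed M→T path; (ii) no back-door M→{P}; (iii) {M} blocks every back-door {P}→T. Front-door holds.
P(T|do(M)) = Σ_{P} P(P|M) Σ_{M'} P(T|P,M')P(M').

P(T|do(M)): frontdoor, adjust for {P}.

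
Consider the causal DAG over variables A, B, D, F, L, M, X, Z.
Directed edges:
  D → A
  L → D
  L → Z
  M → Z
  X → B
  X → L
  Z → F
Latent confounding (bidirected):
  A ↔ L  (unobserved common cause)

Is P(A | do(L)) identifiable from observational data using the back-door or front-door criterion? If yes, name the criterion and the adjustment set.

P(A|do(L)): frontdoor, adjust for {D}.

desc(L)\{L}={A,D,F,Z}; candidates ⊆ {B,M,X}.
L↔A: latent back-door arc(s) into L.
size 0: {}; under {} L still reaches {A,B,X} ∋ A.
size 1: {B}, {M}, {X}; under {B} L still reaches {A,X} ∋ A.
size 2: {B,M}, {B,X}, {M,X}; under {B,M} L still reaches {A,X} ∋ A.
L↔A cannot be blocked by any observed set — no back-door set.
{D}: (i) intercepts every directed L→A path; (ii) no back-door L→{D}; (iii) {L} blocks every back-door {D}→A. Front-door holds.
P(A|do(L)) = Σ_{D} P(D|L) Σ_{L'} P(A|D,L')P(L').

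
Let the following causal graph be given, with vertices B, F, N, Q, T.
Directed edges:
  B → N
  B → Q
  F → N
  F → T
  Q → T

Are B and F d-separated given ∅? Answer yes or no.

Bayes-Ball from B | ∅ reaches {N,Q,T}.
F ∉ reach(B|∅) ⇒ B ⊥ F | ∅.

Yes — B ⊥ F | ∅.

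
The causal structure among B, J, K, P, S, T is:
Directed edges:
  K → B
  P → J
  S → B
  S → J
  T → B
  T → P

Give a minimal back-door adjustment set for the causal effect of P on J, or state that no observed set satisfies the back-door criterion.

desc(P)\{P}={J}; candidates ⊆ {B,K,S,T}.
∅: P⊥J given ∅ in G with P→· removed — back-door holds.

P→J: minimal back-door set ∅.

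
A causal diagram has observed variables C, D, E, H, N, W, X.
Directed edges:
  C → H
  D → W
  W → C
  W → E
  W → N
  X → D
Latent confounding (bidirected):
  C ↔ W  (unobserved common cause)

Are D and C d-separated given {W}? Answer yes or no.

No — D and C are d-connected given {W}.

Bayes-Ball from D | {W} reaches {C,H,X}.
C ∈ reach(D|{W}) ⇒ D ⊥̸ C | {W}.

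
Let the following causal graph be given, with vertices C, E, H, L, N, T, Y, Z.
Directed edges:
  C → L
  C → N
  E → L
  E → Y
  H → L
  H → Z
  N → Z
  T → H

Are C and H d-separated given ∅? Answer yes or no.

Bayes-Ball from C | ∅ reaches {L,N,Z}.
H ∉ reach(C|∅) ⇒ C ⊥ H | ∅.

Yes — C ⊥ H | ∅.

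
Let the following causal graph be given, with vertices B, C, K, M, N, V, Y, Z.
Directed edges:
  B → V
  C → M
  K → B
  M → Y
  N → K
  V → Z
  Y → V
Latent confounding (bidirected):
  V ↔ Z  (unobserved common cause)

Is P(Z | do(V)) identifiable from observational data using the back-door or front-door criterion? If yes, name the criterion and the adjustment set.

desc(V)\{V}={Z}; candidates ⊆ {B,C,K,M,N,Y}.
V↔Z: latent back-door arc(s) into V.
size 0: {}; under {} V still reaches {B,C,K,M,N,Y,Z} ∋ Z.
size 1: {B}, {C}, {K} …(+3); under {B} V still reaches {C,M,Y,Z} ∋ Z.
size 2: {B,C}, {B,K}, {B,M} …(+12); under {B,C} V still reaches {M,Y,Z} ∋ Z.
V↔Z cannot be blocked by any observed set — no back-door set.
No mediator lies on a directed V→…→Z path.
Neither criterion identifies P(Z|do(V)) in this graph.

P(Z|do(V)): not identifiable (no BD/FD set).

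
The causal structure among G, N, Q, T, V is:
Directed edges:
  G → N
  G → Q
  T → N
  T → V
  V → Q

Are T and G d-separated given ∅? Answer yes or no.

Yes — T ⊥ G | ∅.

Bayes-Ball from T | ∅ reaches {N,Q,V}.
G ∉ reach(T|∅) ⇒ T ⊥ G | ∅.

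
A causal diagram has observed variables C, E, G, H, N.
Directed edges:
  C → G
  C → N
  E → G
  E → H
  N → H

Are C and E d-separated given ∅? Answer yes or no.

Bayes-Ball from C | ∅ reaches {G,H,N}.
E ∉ reach(C|∅) ⇒ C ⊥ E | ∅.

Yes — C ⊥ E | ∅.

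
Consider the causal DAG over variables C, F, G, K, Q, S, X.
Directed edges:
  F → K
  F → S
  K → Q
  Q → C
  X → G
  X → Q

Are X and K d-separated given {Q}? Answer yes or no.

Bayes-Ball from X | {Q} reaches {F,G,K,S}.
K ∈ reach(X|{Q}) ⇒ X ⊥̸ K | {Q}.

No — X and K are d-connected given {Q}.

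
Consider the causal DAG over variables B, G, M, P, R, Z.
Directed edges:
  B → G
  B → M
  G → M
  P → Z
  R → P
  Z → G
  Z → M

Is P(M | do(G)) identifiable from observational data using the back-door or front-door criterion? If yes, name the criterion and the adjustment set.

desc(G)\{G}={M}; candidates ⊆ {B,P,R,Z}.
size 0: {}; under {} G still reaches {B,M,P,R,Z} ∋ M.
size 1: {B}, {P}, {R} …(+1); under {B} G still reaches {M,P,R,Z} ∋ M.
{B,Z}: G⊥M given {B,Z} in G with G→· removed — back-door holds.
P(M|do(G)) = Σ_{B,Z} P(M|G,B,Z)·P(B,Z).

P(M|do(G)): backdoor, adjust for {B, Z}.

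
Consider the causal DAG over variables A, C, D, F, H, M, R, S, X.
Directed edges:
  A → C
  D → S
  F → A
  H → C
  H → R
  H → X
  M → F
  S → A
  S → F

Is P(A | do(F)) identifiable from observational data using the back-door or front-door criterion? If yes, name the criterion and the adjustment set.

P(A|do(F)): backdoor, adjust for {S}.

desc(F)\{F}={A,C}; candidates ⊆ {D,H,M,R,S,X}.
size 0: {}; under {} F still reaches {A,C,D,M,S} ∋ A.
{S}: F⊥A given {S} in G with F→· removed — back-door holds.
P(A|do(F)) = Σ_{S} P(A|F,S)·P(S).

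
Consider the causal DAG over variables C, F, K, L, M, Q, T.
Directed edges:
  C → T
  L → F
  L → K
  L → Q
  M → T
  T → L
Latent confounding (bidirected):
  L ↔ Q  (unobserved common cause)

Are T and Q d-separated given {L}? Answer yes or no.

No — T and Q are d-connected given {L}.

Bayes-Ball from T | {L} reaches {C,M,Q}.
Q ∈ reach(T|{L}) ⇒ T ⊥̸ Q | {L}.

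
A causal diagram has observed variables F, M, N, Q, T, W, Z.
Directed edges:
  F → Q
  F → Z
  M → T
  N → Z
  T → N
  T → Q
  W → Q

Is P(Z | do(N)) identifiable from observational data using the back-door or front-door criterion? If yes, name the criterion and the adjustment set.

desc(N)\{N}={Z}; candidates ⊆ {F,M,Q,T,W}.
∅: N⊥Z given ∅ in G with N→· removed — back-door holds.
P(Z|do(N)) = P(Z|N) — no adjustment needed.

P(Z|do(N)): backdoor, adjust for ∅.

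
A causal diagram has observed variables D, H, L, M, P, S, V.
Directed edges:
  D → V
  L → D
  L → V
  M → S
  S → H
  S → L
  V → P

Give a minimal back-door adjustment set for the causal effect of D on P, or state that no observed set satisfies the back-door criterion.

D→P: minimal back-door set {L}.

desc(D)\{D}={P,V}; candidates ⊆ {H,L,M,S}.
size 0: {}; under {} D still reaches {H,L,M,P,S,V} ∋ P.
{L}: D⊥P given {L} in G with D→· removed — back-door holds.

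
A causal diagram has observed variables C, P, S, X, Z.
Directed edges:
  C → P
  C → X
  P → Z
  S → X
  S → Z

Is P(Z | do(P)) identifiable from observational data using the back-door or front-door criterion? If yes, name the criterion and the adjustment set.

desc(P)\{P}={Z}; candidates ⊆ {C,S,X}.
∅: P⊥Z given ∅ in G with P→· removed — back-door holds.
P(Z|do(P)) = P(Z|P) — no adjustment needed.

P(Z|do(P)): backdoor, adjust for ∅.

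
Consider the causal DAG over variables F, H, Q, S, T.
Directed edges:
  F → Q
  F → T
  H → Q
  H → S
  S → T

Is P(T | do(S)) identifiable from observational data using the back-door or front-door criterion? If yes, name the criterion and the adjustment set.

desc(S)\{S}={T}; candidates ⊆ {F,H,Q}.
∅: S⊥T given ∅ in G with S→· removed — back-door holds.
P(T|do(S)) = P(T|S) — no adjustment needed.

P(T|do(S)): backdoor, adjust for ∅.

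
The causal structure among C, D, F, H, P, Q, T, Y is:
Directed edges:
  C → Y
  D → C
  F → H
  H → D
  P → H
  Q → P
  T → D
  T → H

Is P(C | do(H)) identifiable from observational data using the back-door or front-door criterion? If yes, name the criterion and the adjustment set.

desc(H)\{H}={C,D,Y}; candidates ⊆ {F,P,Q,T}.
size 0: {}; under {} H still reaches {C,D,F,P,Q,T,Y} ∋ C.
{T}: H⊥C given {T} in G with H→· removed — back-door holds.
P(C|do(H)) = Σ_{T} P(C|H,T)·P(T).

P(C|do(H)): backdoor, adjust for {T}.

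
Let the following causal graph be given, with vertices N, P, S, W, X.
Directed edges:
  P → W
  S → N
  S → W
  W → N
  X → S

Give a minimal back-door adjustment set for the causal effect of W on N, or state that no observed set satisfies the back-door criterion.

desc(W)\{W}={N}; candidates ⊆ {P,S,X}.
size 0: {}; under {} W still reaches {N,P,S,X} ∋ N.
{S}: W⊥N given {S} in G with W→· removed — back-door holds.

W→N: minimal back-door set {S}.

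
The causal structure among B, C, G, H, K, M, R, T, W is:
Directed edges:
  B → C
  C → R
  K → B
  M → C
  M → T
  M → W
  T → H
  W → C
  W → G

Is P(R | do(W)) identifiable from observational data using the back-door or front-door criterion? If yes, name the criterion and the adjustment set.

desc(W)\{W}={C,G,R}; candidates ⊆ {B,H,K,M,T}.
size 0: {}; under {} W still reaches {C,H,M,R,T} ∋ R.
{M}: W⊥R given {M} in G with W→· removed — back-door holds.
P(R|do(W)) = Σ_{M} P(R|W,M)·P(M).

P(R|do(W)): backdoor, adjust for {M}.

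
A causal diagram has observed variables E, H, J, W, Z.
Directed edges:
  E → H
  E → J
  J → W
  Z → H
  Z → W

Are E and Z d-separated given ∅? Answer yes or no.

Yes — E ⊥ Z | ∅.

Bayes-Ball from E | ∅ reaches {H,J,W}.
Z ∉ reach(E|∅) ⇒ E ⊥ Z | ∅.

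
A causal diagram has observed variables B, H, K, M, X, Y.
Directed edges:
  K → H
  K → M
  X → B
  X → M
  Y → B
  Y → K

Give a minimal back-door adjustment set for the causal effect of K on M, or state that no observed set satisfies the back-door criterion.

K→M: minimal back-door set ∅.

desc(K)\{K}={H,M}; candidates ⊆ {B,X,Y}.
∅: K⊥M given ∅ in G with K→· removed — back-door holds.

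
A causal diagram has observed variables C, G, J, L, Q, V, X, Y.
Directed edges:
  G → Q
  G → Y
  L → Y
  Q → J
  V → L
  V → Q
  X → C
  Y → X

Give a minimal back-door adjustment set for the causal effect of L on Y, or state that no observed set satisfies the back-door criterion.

L→Y: minimal back-door set ∅.

desc(L)\{L}={C,X,Y}; candidates ⊆ {G,J,Q,V}.
∅: L⊥Y given ∅ in G with L→· removed — back-door holds.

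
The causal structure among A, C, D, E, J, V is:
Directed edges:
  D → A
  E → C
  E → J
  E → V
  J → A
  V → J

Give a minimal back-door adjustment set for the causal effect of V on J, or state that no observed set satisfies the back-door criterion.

V→J: minimal back-door set {E}.

desc(V)\{V}={A,J}; candidates ⊆ {C,D,E}.
size 0: {}; under {} V still reaches {A,C,E,J} ∋ J.
{E}: V⊥J given {E} in G with V→· removed — back-door holds.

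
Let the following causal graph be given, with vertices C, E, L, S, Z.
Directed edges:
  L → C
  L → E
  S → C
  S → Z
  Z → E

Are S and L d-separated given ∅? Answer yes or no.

Yes — S ⊥ L | ∅.

Bayes-Ball from S | ∅ reaches {C,E,Z}.
L ∉ reach(S|∅) ⇒ S ⊥ L | ∅.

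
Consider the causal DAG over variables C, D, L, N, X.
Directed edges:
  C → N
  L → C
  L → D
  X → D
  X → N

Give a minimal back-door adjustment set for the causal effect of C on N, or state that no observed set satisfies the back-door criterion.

desc(C)\{C}={N}; candidates ⊆ {D,L,X}.
∅: C⊥N given ∅ in G with C→· removed — back-door holds.

C→N: minimal back-door set ∅.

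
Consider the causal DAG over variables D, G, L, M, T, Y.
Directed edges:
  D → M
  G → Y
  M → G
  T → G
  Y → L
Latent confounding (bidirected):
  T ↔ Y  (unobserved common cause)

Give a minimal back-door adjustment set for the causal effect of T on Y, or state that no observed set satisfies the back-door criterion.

T→Y: no observed back-door set.

desc(T)\{T}={G,L,Y}; candidates ⊆ {D,M}.
T↔Y: latent back-door arc(s) into T.
size 0: {}; under {} T still reaches {L,Y} ∋ Y.
size 1: {D}, {M}; under {D} T still reaches {L,Y} ∋ Y.
size 2: {D,M}; under {D,M} T still reaches {L,Y} ∋ Y.
T↔Y cannot be blocked by any observed set — no back-door set.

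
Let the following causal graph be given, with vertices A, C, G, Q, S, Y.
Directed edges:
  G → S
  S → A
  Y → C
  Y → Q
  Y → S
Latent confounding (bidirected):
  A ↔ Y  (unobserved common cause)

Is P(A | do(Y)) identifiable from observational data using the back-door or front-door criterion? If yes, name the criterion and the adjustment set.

desc(Y)\{Y}={A,C,Q,S}; candidates ⊆ {G}.
Y↔A: latent back-door arc(s) into Y.
size 0: {}; under {} Y still reaches {A} ∋ A.
size 1: {G}; under {G} Y still reaches {A} ∋ A.
Y↔A cannot be blocked by any observed set — no back-door set.
{S}: (i) intercepts every directed Y→A path; (ii) no back-door Y→{S}; (iii) {Y} blocks every back-door {S}→A. Front-door holds.
P(A|do(Y)) = Σ_{S} P(S|Y) Σ_{Y'} P(A|S,Y')P(Y').

P(A|do(Y)): frontdoor, adjust for {S}.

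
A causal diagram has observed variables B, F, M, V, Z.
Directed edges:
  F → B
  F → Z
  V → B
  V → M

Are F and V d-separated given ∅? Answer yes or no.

Bayes-Ball from F | ∅ reaches {B,Z}.
V ∉ reach(F|∅) ⇒ F ⊥ V | ∅.

Yes — F ⊥ V | ∅.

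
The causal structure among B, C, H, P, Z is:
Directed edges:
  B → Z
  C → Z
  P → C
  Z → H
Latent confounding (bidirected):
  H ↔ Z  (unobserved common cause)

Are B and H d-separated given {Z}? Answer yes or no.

Bayes-Ball from B | {Z} reaches {C,H,P}.
H ∈ reach(B|{Z}) ⇒ B ⊥̸ H | {Z}.

No — B and H are d-connected given {Z}.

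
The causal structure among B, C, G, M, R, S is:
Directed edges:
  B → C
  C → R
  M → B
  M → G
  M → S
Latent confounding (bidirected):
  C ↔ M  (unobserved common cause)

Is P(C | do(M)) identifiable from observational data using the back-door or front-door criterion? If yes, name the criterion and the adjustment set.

desc(M)\{M}={B,C,G,R,S}; candidates ⊆ {—}.
M↔C: latent back-door arc(s) into M.
size 0: {}; under {} M still reaches {C,R} ∋ C.
M↔C cannot be blocked by any observed set — no back-door set.
{B}: (i) intercepts every directed M→C path; (ii) no back-door M→{B}; (iii) {M} blocks every back-door {B}→C. Front-door holds.
P(C|do(M)) = Σ_{B} P(B|M) Σ_{M'} P(C|B,M')P(M').

P(C|do(M)): frontdoor, adjust for {B}.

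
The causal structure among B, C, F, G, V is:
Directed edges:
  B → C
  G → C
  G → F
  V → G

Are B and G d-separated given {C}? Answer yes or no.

No — B and G are d-connected given {C}.

Bayes-Ball from B | {C} reaches {F,G,V}.
G ∈ reach(B|{C}) ⇒ B ⊥̸ G | {C}.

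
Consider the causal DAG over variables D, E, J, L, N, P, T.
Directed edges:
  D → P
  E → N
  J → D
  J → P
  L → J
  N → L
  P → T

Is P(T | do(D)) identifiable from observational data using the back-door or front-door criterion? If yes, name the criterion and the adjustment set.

desc(D)\{D}={P,T}; candidates ⊆ {E,J,L,N}.
size 0: {}; under {} D still reaches {E,J,L,N,P,T} ∋ T.
{J}: D⊥T given {J} in G with D→· removed — back-door holds.
P(T|do(D)) = Σ_{J} P(T|D,J)·P(J).

P(T|do(D)): backdoor, adjust for {J}.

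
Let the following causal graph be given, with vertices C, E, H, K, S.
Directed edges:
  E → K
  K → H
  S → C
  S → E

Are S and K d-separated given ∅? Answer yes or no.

No — S and K are d-connected given ∅.

Bayes-Ball from S | ∅ reaches {C,E,H,K}.
K ∈ reach(S|∅) ⇒ S ⊥̸ K | ∅.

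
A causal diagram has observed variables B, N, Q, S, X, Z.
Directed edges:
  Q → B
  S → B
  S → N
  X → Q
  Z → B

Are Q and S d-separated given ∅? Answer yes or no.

Bayes-Ball from Q | ∅ reaches {B,X}.
S ∉ reach(Q|∅) ⇒ Q ⊥ S | ∅.

Yes — Q ⊥ S | ∅.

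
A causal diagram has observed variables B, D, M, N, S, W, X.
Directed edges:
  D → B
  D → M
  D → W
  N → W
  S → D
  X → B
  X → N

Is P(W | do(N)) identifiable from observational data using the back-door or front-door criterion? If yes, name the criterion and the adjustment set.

desc(N)\{N}={W}; candidates ⊆ {B,D,M,S,X}.
∅: N⊥W given ∅ in G with N→· removed — back-door holds.
P(W|do(N)) = P(W|N) — no adjustment needed.

P(W|do(N)): backdoor, adjust for ∅.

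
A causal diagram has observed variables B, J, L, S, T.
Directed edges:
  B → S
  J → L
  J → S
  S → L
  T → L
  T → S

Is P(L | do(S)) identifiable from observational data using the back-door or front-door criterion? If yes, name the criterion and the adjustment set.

desc(S)\{S}={L}; candidates ⊆ {B,J,T}.
size 0: {}; under {} S still reaches {B,J,L,T} ∋ L.
size 1: {B}, {J}, {T}; under {B} S still reaches {J,L,T} ∋ L.
{J,T}: S⊥L given {J,T} in G with S→· removed — back-door holds.
P(L|do(S)) = Σ_{J,T} P(L|S,J,T)·P(J,T).

P(L|do(S)): backdoor, adjust for {J, T}.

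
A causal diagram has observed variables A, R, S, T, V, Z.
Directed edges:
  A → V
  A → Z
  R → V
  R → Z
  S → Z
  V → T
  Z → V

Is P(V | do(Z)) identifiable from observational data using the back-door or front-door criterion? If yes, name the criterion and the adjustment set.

desc(Z)\{Z}={T,V}; candidates ⊆ {A,R,S}.
size 0: {}; under {} Z still reaches {A,R,S,T,V} ∋ V.
size 1: {A}, {R}, {S}; under {A} Z still reaches {R,S,T,V} ∋ V.
{A,R}: Z⊥V given {A,R} in G with Z→· removed — back-door holds.
P(V|do(Z)) = Σ_{A,R} P(V|Z,A,R)·P(A,R).

P(V|do(Z)): backdoor, adjust for {A, R}.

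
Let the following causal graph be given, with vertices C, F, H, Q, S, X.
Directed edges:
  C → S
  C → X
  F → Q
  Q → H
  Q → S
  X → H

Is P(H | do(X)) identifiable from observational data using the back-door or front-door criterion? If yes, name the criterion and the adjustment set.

P(H|do(X)): backdoor, adjust for ∅.

desc(X)\{X}={H}; candidates ⊆ {C,F,Q,S}.
∅: X⊥H given ∅ in G with X→· removed — back-door holds.
P(H|do(X)) = P(H|X) — no adjustment needed.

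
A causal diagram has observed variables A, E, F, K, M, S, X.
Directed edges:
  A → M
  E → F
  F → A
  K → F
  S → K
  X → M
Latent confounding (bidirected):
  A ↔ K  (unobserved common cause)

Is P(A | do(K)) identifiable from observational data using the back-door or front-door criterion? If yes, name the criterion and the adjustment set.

P(A|do(K)): frontdoor, adjust for {F}.

desc(K)\{K}={A,F,M}; candidates ⊆ {E,S,X}.
K↔A: latent back-door arc(s) into K.
size 0: {}; under {} K still reaches {A,M,S} ∋ A.
size 1: {E}, {S}, {X}; under {E} K still reaches {A,M,S} ∋ A.
size 2: {E,S}, {E,X}, {S,X}; under {E,S} K still reaches {A,M} ∋ A.
K↔A cannot be blocked by any observed set — no back-door set.
{F}: (i) intercepts every directed K→A path; (ii) no back-door K→{F}; (iii) {K} blocks every back-door {F}→A. Front-door holds.
P(A|do(K)) = Σ_{F} P(F|K) Σ_{K'} P(A|F,K')P(K').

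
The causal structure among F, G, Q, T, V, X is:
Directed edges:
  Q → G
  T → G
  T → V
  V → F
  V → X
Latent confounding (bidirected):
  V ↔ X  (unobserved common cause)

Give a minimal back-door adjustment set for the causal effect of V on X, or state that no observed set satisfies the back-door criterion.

desc(V)\{V}={F,X}; candidates ⊆ {G,Q,T}.
V↔X: latent back-door arc(s) into V.
size 0: {}; under {} V still reaches {G,T,X} ∋ X.
size 1: {G}, {Q}, {T}; under {G} V still reaches {Q,T,X} ∋ X.
size 2: {G,Q}, {G,T}, {Q,T}; under {G,Q} V still reaches {T,X} ∋ X.
V↔X cannot be blocked by any observed set — no back-door set.

V→X: no observed back-door set.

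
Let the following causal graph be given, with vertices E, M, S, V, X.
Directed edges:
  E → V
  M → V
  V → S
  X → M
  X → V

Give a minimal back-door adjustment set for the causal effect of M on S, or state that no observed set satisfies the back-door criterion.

M→S: minimal back-door set {X}.

desc(M)\{M}={S,V}; candidates ⊆ {E,X}.
size 0: {}; under {} M still reaches {S,V,X} ∋ S.
{X}: M⊥S given {X} in G with M→· removed — back-door holds.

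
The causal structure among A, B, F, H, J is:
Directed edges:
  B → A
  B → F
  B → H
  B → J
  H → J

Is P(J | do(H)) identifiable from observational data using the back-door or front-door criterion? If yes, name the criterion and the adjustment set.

desc(H)\{H}={J}; candidates ⊆ {A,B,F}.
size 0: {}; under {} H still reaches {A,B,F,J} ∋ J.
{B}: H⊥J given {B} in G with H→· removed — back-door holds.
P(J|do(H)) = Σ_{B} P(J|H,B)·P(B).

P(J|do(H)): backdoor, adjust for {B}.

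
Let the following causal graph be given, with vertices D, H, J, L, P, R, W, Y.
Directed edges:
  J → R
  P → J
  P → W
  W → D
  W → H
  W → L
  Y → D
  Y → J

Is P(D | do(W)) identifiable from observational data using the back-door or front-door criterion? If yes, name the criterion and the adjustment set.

P(D|do(W)): backdoor, adjust for ∅.

desc(W)\{W}={D,H,L}; candidates ⊆ {J,P,R,Y}.
∅: W⊥D given ∅ in G with W→· removed — back-door holds.
P(D|do(W)) = P(D|W) — no adjustment needed.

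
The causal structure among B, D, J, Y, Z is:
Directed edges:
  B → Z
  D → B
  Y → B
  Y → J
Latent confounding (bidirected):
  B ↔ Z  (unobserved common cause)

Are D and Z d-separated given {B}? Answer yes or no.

No — D and Z are d-connected given {B}.

Bayes-Ball from D | {B} reaches {J,Y,Z}.
Z ∈ reach(D|{B}) ⇒ D ⊥̸ Z | {B}.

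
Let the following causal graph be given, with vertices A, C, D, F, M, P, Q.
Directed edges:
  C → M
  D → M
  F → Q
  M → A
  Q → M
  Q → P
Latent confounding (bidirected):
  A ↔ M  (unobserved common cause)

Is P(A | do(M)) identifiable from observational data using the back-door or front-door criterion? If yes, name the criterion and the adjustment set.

P(A|do(M)): not identifiable (no BD/FD set).

desc(M)\{M}={A}; candidates ⊆ {C,D,F,P,Q}.
M↔A: latent back-door arc(s) into M.
size 0: {}; under {} M still reaches {A,C,D,F,P,Q} ∋ A.
size 1: {C}, {D}, {F} …(+2); under {C} M still reaches {A,D,F,P,Q} ∋ A.
size 2: {C,D}, {C,F}, {C,P} …(+7); under {C,D} M still reaches {A,F,P,Q} ∋ A.
M↔A cannot be blocked by any observed set — no back-door set.
No mediator lies on a directed M→…→A path.
Neither criterion identifies P(A|do(M)) in this graph.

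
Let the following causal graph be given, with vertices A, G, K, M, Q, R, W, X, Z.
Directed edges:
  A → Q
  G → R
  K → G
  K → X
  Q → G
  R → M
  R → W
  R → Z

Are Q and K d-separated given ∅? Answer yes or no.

Yes — Q ⊥ K | ∅.

Bayes-Ball from Q | ∅ reaches {A,G,M,R,W,Z}.
K ∉ reach(Q|∅) ⇒ Q ⊥ K | ∅.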